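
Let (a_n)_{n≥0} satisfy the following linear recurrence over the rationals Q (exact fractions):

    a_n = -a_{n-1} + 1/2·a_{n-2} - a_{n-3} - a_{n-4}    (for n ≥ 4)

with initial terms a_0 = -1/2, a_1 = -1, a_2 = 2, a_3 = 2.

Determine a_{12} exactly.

-491/32

a_4 = -1·2 + 1/2·2 + -1·-1 + -1·-1/2 = 1/2
a_5 = -1·1/2 + 1/2·2 + -1·2 + -1·-1 = -1/2
a_6 = -1·-1/2 + 1/2·1/2 + -1·2 + -1·2 = -13/4
a_7 = -1·-13/4 + 1/2·-1/2 + -1·1/2 + -1·2 = 1/2
a_8 = -1·1/2 + 1/2·-13/4 + -1·-1/2 + -1·1/2 = -17/8
a_9 = -1·-17/8 + 1/2·1/2 + -1·-13/4 + -1·-1/2 = 49/8
a_10 = -1·49/8 + 1/2·-17/8 + -1·1/2 + -1·-13/4 = -71/16
a_11 = -1·-71/16 + 1/2·49/8 + -1·-17/8 + -1·1/2 = 73/8
a_12 = -1·73/8 + 1/2·-71/16 + -1·49/8 + -1·-17/8 = -491/32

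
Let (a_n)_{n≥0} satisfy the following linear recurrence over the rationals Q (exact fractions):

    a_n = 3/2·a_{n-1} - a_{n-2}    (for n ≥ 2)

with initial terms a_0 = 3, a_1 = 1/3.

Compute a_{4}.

a_2 = 3/2·1/3 + -1·3 = -5/2
a_3 = 3/2·-5/2 + -1·1/3 = -49/12
a_4 = 3/2·-49/12 + -1·-5/2 = -29/8

-29/8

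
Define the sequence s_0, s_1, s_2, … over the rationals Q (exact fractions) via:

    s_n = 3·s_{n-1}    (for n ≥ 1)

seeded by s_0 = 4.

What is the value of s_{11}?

s_1 = 3·4 = 12
s_2 = 3·12 = 36
s_3 = 3·36 = 108
s_4 = 3·108 = 324
s_5 = 3·324 = 972
s_6 = 3·972 = 2916
s_7 = 3·2916 = 8748
s_8 = 3·8748 = 26244
s_9 = 3·26244 = 78732
s_10 = 3·78732 = 236196
s_11 = 3·236196 = 708588

708588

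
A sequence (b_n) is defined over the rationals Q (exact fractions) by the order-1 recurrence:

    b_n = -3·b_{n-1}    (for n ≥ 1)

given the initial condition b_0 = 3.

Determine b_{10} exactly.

177147

b_1 = -3·3 = -9
b_2 = -3·-9 = 27
b_3 = -3·27 = -81
b_4 = -3·-81 = 243
b_5 = -3·243 = -729
b_6 = -3·-729 = 2187
b_7 = -3·2187 = -6561
b_8 = -3·-6561 = 19683
b_9 = -3·19683 = -59049
b_10 = -3·-59049 = 177147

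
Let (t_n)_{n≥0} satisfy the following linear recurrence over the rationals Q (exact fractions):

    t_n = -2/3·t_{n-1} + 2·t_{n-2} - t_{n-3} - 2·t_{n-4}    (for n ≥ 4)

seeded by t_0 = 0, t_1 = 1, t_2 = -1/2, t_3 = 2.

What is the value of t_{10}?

-198496/2187

t_4 = -2/3·2 + 2·-1/2 + -1·1 + -2·0 = -10/3
t_5 = -2/3·-10/3 + 2·2 + -1·-1/2 + -2·1 = 85/18
t_6 = -2/3·85/18 + 2·-10/3 + -1·2 + -2·-1/2 = -292/27
t_7 = -2/3·-292/27 + 2·85/18 + -1·-10/3 + -2·2 = 1295/81
t_8 = -2/3·1295/81 + 2·-292/27 + -1·85/18 + -2·-10/3 = -14747/486
t_9 = -2/3·-14747/486 + 2·1295/81 + -1·-292/27 + -2·85/18 = 39056/729
t_10 = -2/3·39056/729 + 2·-14747/486 + -1·1295/81 + -2·-292/27 = -198496/2187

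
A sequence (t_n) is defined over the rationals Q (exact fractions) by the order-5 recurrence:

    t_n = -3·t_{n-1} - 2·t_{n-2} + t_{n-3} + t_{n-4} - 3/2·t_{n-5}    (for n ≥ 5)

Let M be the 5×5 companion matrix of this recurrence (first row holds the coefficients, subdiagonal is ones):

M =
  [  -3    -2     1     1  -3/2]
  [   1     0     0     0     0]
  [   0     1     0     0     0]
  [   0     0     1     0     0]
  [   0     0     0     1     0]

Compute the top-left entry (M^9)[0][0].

(M^9)[0][0] is the top entry after applying M 9 times to the unit state (1, 0, 0, 0, 0). Equivalently it is h_{13} for the auxiliary sequence (h_n) obeying the same recurrence with h_4 = 1 and h_i = 0 for 0 ≤ i < 4:
h_5 = -3·1 + -2·0 + 1·0 + 1·0 + -3/2·0 = -3
h_6 = -3·-3 + -2·1 + 1·0 + 1·0 + -3/2·0 = 7
h_7 = -3·7 + -2·-3 + 1·1 + 1·0 + -3/2·0 = -14
h_8 = -3·-14 + -2·7 + 1·-3 + 1·1 + -3/2·0 = 26
h_9 = -3·26 + -2·-14 + 1·7 + 1·-3 + -3/2·1 = -95/2
h_10 = -3·-95/2 + -2·26 + 1·-14 + 1·7 + -3/2·-3 = 88
h_11 = -3·88 + -2·-95/2 + 1·26 + 1·-14 + -3/2·7 = -335/2
h_12 = -3·-335/2 + -2·88 + 1·-95/2 + 1·26 + -3/2·-14 = 326
h_13 = -3·326 + -2·-335/2 + 1·88 + 1·-95/2 + -3/2·26 = -1283/2

-1283/2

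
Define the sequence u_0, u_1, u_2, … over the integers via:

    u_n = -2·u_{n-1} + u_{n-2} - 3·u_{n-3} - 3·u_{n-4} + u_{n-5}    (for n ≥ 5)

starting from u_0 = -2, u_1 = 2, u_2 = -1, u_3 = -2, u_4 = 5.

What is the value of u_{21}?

-97223449

u_5 = -2·5 + 1·-2 + -3·-1 + -3·2 + 1·-2 = -17
u_6 = -2·-17 + 1·5 + -3·-2 + -3·-1 + 1·2 = 50
u_7 = -2·50 + 1·-17 + -3·5 + -3·-2 + 1·-1 = -127
u_8 = -2·-127 + 1·50 + -3·-17 + -3·5 + 1·-2 = 338
u_9 = -2·338 + 1·-127 + -3·50 + -3·-17 + 1·5 = -897
u_10 = -2·-897 + 1·338 + -3·-127 + -3·50 + 1·-17 = 2346
u_11 = -2·2346 + 1·-897 + -3·338 + -3·-127 + 1·50 = -6172
u_12 = -2·-6172 + 1·2346 + -3·-897 + -3·338 + 1·-127 = 16240
u_13 = -2·16240 + 1·-6172 + -3·2346 + -3·-897 + 1·338 = -42661
u_14 = -2·-42661 + 1·16240 + -3·-6172 + -3·2346 + 1·-897 = 112143
u_15 = -2·112143 + 1·-42661 + -3·16240 + -3·-6172 + 1·2346 = -294805
u_16 = -2·-294805 + 1·112143 + -3·-42661 + -3·16240 + 1·-6172 = 774844
u_17 = -2·774844 + 1·-294805 + -3·112143 + -3·-42661 + 1·16240 = -2036699
u_18 = -2·-2036699 + 1·774844 + -3·-294805 + -3·112143 + 1·-42661 = 5353567
u_19 = -2·5353567 + 1·-2036699 + -3·774844 + -3·-294805 + 1·112143 = -14071807
u_20 = -2·-14071807 + 1·5353567 + -3·-2036699 + -3·774844 + 1·-294805 = 36987941
u_21 = -2·36987941 + 1·-14071807 + -3·5353567 + -3·-2036699 + 1·774844 = -97223449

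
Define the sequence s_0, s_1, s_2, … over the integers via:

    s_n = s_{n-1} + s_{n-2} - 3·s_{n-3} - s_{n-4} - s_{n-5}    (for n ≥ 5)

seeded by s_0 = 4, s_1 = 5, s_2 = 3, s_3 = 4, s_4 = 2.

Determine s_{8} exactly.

-55

s_5 = 1·2 + 1·4 + -3·3 + -1·5 + -1·4 = -12
s_6 = 1·-12 + 1·2 + -3·4 + -1·3 + -1·5 = -30
s_7 = 1·-30 + 1·-12 + -3·2 + -1·4 + -1·3 = -55
s_8 = 1·-55 + 1·-30 + -3·-12 + -1·2 + -1·4 = -55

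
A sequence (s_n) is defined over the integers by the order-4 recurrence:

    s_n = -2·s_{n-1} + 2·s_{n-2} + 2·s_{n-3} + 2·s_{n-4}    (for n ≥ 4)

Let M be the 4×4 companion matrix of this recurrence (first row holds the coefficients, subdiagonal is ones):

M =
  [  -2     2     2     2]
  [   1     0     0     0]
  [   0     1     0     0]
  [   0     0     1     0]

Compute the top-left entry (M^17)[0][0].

(M^17)[0][0] is the top entry after applying M 17 times to the unit state (1, 0, 0, 0). Equivalently it is h_{20} for the auxiliary sequence (h_n) obeying the same recurrence with h_3 = 1 and h_i = 0 for 0 ≤ i < 3:
h_4 = -2·1 + 2·0 + 2·0 + 2·0 = -2
h_5 = -2·-2 + 2·1 + 2·0 + 2·0 = 6
h_6 = -2·6 + 2·-2 + 2·1 + 2·0 = -14
h_7 = -2·-14 + 2·6 + 2·-2 + 2·1 = 38
h_8 = -2·38 + 2·-14 + 2·6 + 2·-2 = -96
h_9 = -2·-96 + 2·38 + 2·-14 + 2·6 = 252
h_10 = -2·252 + 2·-96 + 2·38 + 2·-14 = -648
h_11 = -2·-648 + 2·252 + 2·-96 + 2·38 = 1684
h_12 = -2·1684 + 2·-648 + 2·252 + 2·-96 = -4352
h_13 = -2·-4352 + 2·1684 + 2·-648 + 2·252 = 11280
h_14 = -2·11280 + 2·-4352 + 2·1684 + 2·-648 = -29192
h_15 = -2·-29192 + 2·11280 + 2·-4352 + 2·1684 = 75608
h_16 = -2·75608 + 2·-29192 + 2·11280 + 2·-4352 = -195744
h_17 = -2·-195744 + 2·75608 + 2·-29192 + 2·11280 = 506880
h_18 = -2·506880 + 2·-195744 + 2·75608 + 2·-29192 = -1312416
h_19 = -2·-1312416 + 2·506880 + 2·-195744 + 2·75608 = 3398320
h_20 = -2·3398320 + 2·-1312416 + 2·506880 + 2·-195744 = -8799200

-8799200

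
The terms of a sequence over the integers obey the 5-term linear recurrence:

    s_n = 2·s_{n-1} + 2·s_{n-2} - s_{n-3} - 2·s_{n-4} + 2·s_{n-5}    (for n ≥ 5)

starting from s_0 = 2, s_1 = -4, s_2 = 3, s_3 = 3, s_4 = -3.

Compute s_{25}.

132084779

s_5 = 2·-3 + 2·3 + -1·3 + -2·-4 + 2·2 = 9
s_6 = 2·9 + 2·-3 + -1·3 + -2·3 + 2·-4 = -5
s_7 = 2·-5 + 2·9 + -1·-3 + -2·3 + 2·3 = 11
s_8 = 2·11 + 2·-5 + -1·9 + -2·-3 + 2·3 = 15
s_9 = 2·15 + 2·11 + -1·-5 + -2·9 + 2·-3 = 33
s_10 = 2·33 + 2·15 + -1·11 + -2·-5 + 2·9 = 113
s_11 = 2·113 + 2·33 + -1·15 + -2·11 + 2·-5 = 245
s_12 = 2·245 + 2·113 + -1·33 + -2·15 + 2·11 = 675
s_13 = 2·675 + 2·245 + -1·113 + -2·33 + 2·15 = 1691
s_14 = 2·1691 + 2·675 + -1·245 + -2·113 + 2·33 = 4327
s_15 = 2·4327 + 2·1691 + -1·675 + -2·245 + 2·113 = 11097
s_16 = 2·11097 + 2·4327 + -1·1691 + -2·675 + 2·245 = 28297
s_17 = 2·28297 + 2·11097 + -1·4327 + -2·1691 + 2·675 = 72429
s_18 = 2·72429 + 2·28297 + -1·11097 + -2·4327 + 2·1691 = 185083
s_19 = 2·185083 + 2·72429 + -1·28297 + -2·11097 + 2·4327 = 473187
s_20 = 2·473187 + 2·185083 + -1·72429 + -2·28297 + 2·11097 = 1209711
s_21 = 2·1209711 + 2·473187 + -1·185083 + -2·72429 + 2·28297 = 3092449
s_22 = 2·3092449 + 2·1209711 + -1·473187 + -2·185083 + 2·72429 = 7905825
s_23 = 2·7905825 + 2·3092449 + -1·1209711 + -2·473187 + 2·185083 = 20210629
s_24 = 2·20210629 + 2·7905825 + -1·3092449 + -2·1209711 + 2·473187 = 51667411
s_25 = 2·51667411 + 2·20210629 + -1·7905825 + -2·3092449 + 2·1209711 = 132084779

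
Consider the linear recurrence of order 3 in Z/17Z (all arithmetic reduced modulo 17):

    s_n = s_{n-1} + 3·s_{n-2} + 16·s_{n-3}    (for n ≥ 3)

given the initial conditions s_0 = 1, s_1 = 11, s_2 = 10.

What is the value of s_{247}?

s_3 = 1·10 + 3·11 + 16·1 = 8
s_4 = 1·8 + 3·10 + 16·11 = 10
s_5 = 1·10 + 3·8 + 16·10 = 7
s_6 = 1·7 + 3·10 + 16·8 = 12
s_7 = 1·12 + 3·7 + 16·10 = 6
s_8 = 1·6 + 3·12 + 16·7 = 1
Continuing the recurrence:
  s_9 = 7;  s_10 = 4;  s_11 = 7;  s_12 = 12;  s_13 = 12;  s_14 = 7
  s_15 = 14;  s_16 = 6;  s_17 = 7;  s_18 = 11;  s_19 = 9;  s_20 = 1
  s_21 = 0;  s_22 = 11;  s_23 = 10;  s_24 = 9;  s_25 = 11;  s_26 = 11
  s_27 = 1;  s_28 = 6;  s_29 = 15;  s_30 = 15;  s_31 = 3;  s_32 = 16
  s_33 = 10;  s_34 = 4;  s_35 = 1;  s_36 = 3;  s_37 = 2;  s_38 = 10
  s_39 = 13;  s_40 = 7;  s_41 = 2;  s_42 = 10;  s_43 = 9;  s_44 = 3
  s_45 = 3;  s_46 = 3;  s_47 = 9;  s_48 = 15;  s_49 = 5;  s_50 = 7
  s_51 = 7;  s_52 = 6;  s_53 = 3;  s_54 = 14;  s_55 = 0;  s_56 = 5
  s_57 = 8;  s_58 = 6;  s_59 = 8;  s_60 = 1;  s_61 = 2;  s_62 = 14
  s_63 = 2;  s_64 = 8;  s_65 = 0;  s_66 = 5;  s_67 = 14;  s_68 = 12
  s_69 = 15;  s_70 = 3;  s_71 = 2;  s_72 = 13;  s_73 = 16;  s_74 = 2
  s_75 = 3;  s_76 = 10;  s_77 = 0;  s_78 = 10;  s_79 = 0;  s_80 = 13
  s_81 = 3;  s_82 = 8;  s_83 = 4;  s_84 = 8;  s_85 = 12;  s_86 = 15
  s_87 = 9;  s_88 = 8;  s_89 = 3;  s_90 = 1;  s_91 = 2;  s_92 = 2
  s_93 = 7;  s_94 = 11;  s_95 = 13;  s_96 = 5;  s_97 = 16;  s_98 = 1
  s_99 = 10;  s_100 = 14;  s_101 = 9;  s_102 = 7;  s_103 = 3;  s_104 = 15
  s_105 = 0;  s_106 = 8;  s_107 = 10;  s_108 = 0;  s_109 = 5;  s_110 = 12
  s_111 = 10;  s_112 = 7;  s_113 = 8;  s_114 = 2;  s_115 = 2;  s_116 = 0
  s_117 = 4;  s_118 = 2;  s_119 = 14;  s_120 = 16;  s_121 = 5;  s_122 = 5
  s_123 = 4;  s_124 = 14;  s_125 = 4;  s_126 = 8;  s_127 = 6;  s_128 = 9
  s_129 = 2;  s_130 = 6;  s_131 = 3;  s_132 = 2;  s_133 = 5;  s_134 = 8
  s_135 = 4;  s_136 = 6;  s_137 = 10;  s_138 = 7;  s_139 = 14;  s_140 = 8
  s_141 = 9;  s_142 = 2;  s_143 = 4;  s_144 = 1;  s_145 = 11;  s_146 = 10
  s_147 = 8;  s_148 = 10;  s_149 = 7;  s_150 = 12;  s_151 = 6;  s_152 = 1
  s_153 = 7;  s_154 = 4;  s_155 = 7;  s_156 = 12;  s_157 = 12;  s_158 = 7
  s_159 = 14;  s_160 = 6;  s_161 = 7;  s_162 = 11;  s_163 = 9;  s_164 = 1
  s_165 = 0;  s_166 = 11;  s_167 = 10;  s_168 = 9;  s_169 = 11;  s_170 = 11
  s_171 = 1;  s_172 = 6;  s_173 = 15;  s_174 = 15;  s_175 = 3;  s_176 = 16
  s_177 = 10;  s_178 = 4;  s_179 = 1;  s_180 = 3;  s_181 = 2;  s_182 = 10
  s_183 = 13;  s_184 = 7;  s_185 = 2;  s_186 = 10;  s_187 = 9;  s_188 = 3
  s_189 = 3;  s_190 = 3;  s_191 = 9;  s_192 = 15;  s_193 = 5;  s_194 = 7
  s_195 = 7;  s_196 = 6;  s_197 = 3;  s_198 = 14;  s_199 = 0;  s_200 = 5
  s_201 = 8;  s_202 = 6;  s_203 = 8;  s_204 = 1;  s_205 = 2;  s_206 = 14
  s_207 = 2;  s_208 = 8;  s_209 = 0;  s_210 = 5;  s_211 = 14;  s_212 = 12
  s_213 = 15;  s_214 = 3;  s_215 = 2;  s_216 = 13;  s_217 = 16;  s_218 = 2
  s_219 = 3;  s_220 = 10;  s_221 = 0;  s_222 = 10;  s_223 = 0;  s_224 = 13
  s_225 = 3;  s_226 = 8;  s_227 = 4;  s_228 = 8;  s_229 = 12;  s_230 = 15
  s_231 = 9;  s_232 = 8;  s_233 = 3;  s_234 = 1;  s_235 = 2;  s_236 = 2
  s_237 = 7;  s_238 = 11;  s_239 = 13;  s_240 = 5;  s_241 = 16;  s_242 = 1
  s_243 = 10;  s_244 = 14;  s_245 = 9
s_246 = 1·9 + 3·14 + 16·10 = 7
s_247 = 1·7 + 3·9 + 16·14 = 3

3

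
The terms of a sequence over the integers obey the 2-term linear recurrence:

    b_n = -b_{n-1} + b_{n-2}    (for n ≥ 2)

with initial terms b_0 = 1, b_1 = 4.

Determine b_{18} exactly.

-8739

b_2 = -1·4 + 1·1 = -3
b_3 = -1·-3 + 1·4 = 7
b_4 = -1·7 + 1·-3 = -10
b_5 = -1·-10 + 1·7 = 17
b_6 = -1·17 + 1·-10 = -27
b_7 = -1·-27 + 1·17 = 44
b_8 = -1·44 + 1·-27 = -71
b_9 = -1·-71 + 1·44 = 115
b_10 = -1·115 + 1·-71 = -186
b_11 = -1·-186 + 1·115 = 301
b_12 = -1·301 + 1·-186 = -487
b_13 = -1·-487 + 1·301 = 788
b_14 = -1·788 + 1·-487 = -1275
b_15 = -1·-1275 + 1·788 = 2063
b_16 = -1·2063 + 1·-1275 = -3338
b_17 = -1·-3338 + 1·2063 = 5401
b_18 = -1·5401 + 1·-3338 = -8739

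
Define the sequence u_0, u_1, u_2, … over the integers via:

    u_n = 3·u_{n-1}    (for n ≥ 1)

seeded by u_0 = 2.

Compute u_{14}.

9565938

u_1 = 3·2 = 6
u_2 = 3·6 = 18
u_3 = 3·18 = 54
u_4 = 3·54 = 162
u_5 = 3·162 = 486
u_6 = 3·486 = 1458
u_7 = 3·1458 = 4374
u_8 = 3·4374 = 13122
u_9 = 3·13122 = 39366
u_10 = 3·39366 = 118098
u_11 = 3·118098 = 354294
u_12 = 3·354294 = 1062882
u_13 = 3·1062882 = 3188646
u_14 = 3·3188646 = 9565938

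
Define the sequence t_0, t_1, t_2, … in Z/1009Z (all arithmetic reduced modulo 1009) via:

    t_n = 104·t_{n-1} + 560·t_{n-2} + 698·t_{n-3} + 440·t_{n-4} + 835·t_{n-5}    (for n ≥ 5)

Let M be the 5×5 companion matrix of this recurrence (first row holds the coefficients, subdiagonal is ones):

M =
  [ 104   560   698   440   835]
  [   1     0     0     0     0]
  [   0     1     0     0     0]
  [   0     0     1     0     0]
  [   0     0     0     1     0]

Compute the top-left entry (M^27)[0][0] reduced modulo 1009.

(M^27)[0][0] is the top entry after applying M 27 times to the unit state (1, 0, 0, 0, 0). Equivalently it is h_{31} for the auxiliary sequence (h_n) obeying the same recurrence with h_4 = 1 and h_i = 0 for 0 ≤ i < 4:
h_5 = 104·1 + 560·0 + 698·0 + 440·0 + 835·0 = 104
h_6 = 104·104 + 560·1 + 698·0 + 440·0 + 835·0 = 277
h_7 = 104·277 + 560·104 + 698·1 + 440·0 + 835·0 = 972
h_8 = 104·972 + 560·277 + 698·104 + 440·1 + 835·0 = 306
h_9 = 104·306 + 560·972 + 698·277 + 440·104 + 835·1 = 813
h_10 = 104·813 + 560·306 + 698·972 + 440·277 + 835·104 = 900
h_11 = 104·900 + 560·813 + 698·306 + 440·972 + 835·277 = 771
h_12 = 104·771 + 560·900 + 698·813 + 440·306 + 835·972 = 207
h_13 = 104·207 + 560·771 + 698·900 + 440·813 + 835·306 = 607
h_14 = 104·607 + 560·207 + 698·771 + 440·900 + 835·813 = 77
h_15 = 104·77 + 560·607 + 698·207 + 440·771 + 835·900 = 33
h_16 = 104·33 + 560·77 + 698·607 + 440·207 + 835·771 = 357
h_17 = 104·357 + 560·33 + 698·77 + 440·607 + 835·207 = 383
h_18 = 104·383 + 560·357 + 698·33 + 440·77 + 835·607 = 347
h_19 = 104·347 + 560·383 + 698·357 + 440·33 + 835·77 = 412
h_20 = 104·412 + 560·347 + 698·383 + 440·357 + 835·33 = 999
h_21 = 104·999 + 560·412 + 698·347 + 440·383 + 835·357 = 131
h_22 = 104·131 + 560·999 + 698·412 + 440·347 + 835·383 = 236
h_23 = 104·236 + 560·131 + 698·999 + 440·412 + 835·347 = 945
h_24 = 104·945 + 560·236 + 698·131 + 440·999 + 835·412 = 603
h_25 = 104·603 + 560·945 + 698·236 + 440·131 + 835·999 = 748
h_26 = 104·748 + 560·603 + 698·945 + 440·236 + 835·131 = 823
h_27 = 104·823 + 560·748 + 698·603 + 440·945 + 835·236 = 510
h_28 = 104·510 + 560·823 + 698·748 + 440·603 + 835·945 = 780
h_29 = 104·780 + 560·510 + 698·823 + 440·748 + 835·603 = 986
h_30 = 104·986 + 560·780 + 698·510 + 440·823 + 835·748 = 239
h_31 = 104·239 + 560·986 + 698·780 + 440·510 + 835·823 = 935

935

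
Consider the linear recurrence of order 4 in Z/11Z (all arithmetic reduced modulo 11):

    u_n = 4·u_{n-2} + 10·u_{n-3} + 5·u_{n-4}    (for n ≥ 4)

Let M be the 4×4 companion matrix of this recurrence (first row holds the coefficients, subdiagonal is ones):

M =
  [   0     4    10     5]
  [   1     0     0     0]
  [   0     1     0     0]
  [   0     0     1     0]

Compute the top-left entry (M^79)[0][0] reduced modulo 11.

(M^79)[0][0] is the top entry after applying M 79 times to the unit state (1, 0, 0, 0). Equivalently it is h_{82} for the auxiliary sequence (h_n) obeying the same recurrence with h_3 = 1 and h_i = 0 for 0 ≤ i < 3:
h_4 = 0·1 + 4·0 + 10·0 + 5·0 = 0
h_5 = 0·0 + 4·1 + 10·0 + 5·0 = 4
h_6 = 0·4 + 4·0 + 10·1 + 5·0 = 10
h_7 = 0·10 + 4·4 + 10·0 + 5·1 = 10
h_8 = 0·10 + 4·10 + 10·4 + 5·0 = 3
h_9 = 0·3 + 4·10 + 10·10 + 5·4 = 6
h_10 = 0·6 + 4·3 + 10·10 + 5·10 = 8
h_11 = 0·8 + 4·6 + 10·3 + 5·10 = 5
h_12 = 0·5 + 4·8 + 10·6 + 5·3 = 8
h_13 = 0·8 + 4·5 + 10·8 + 5·6 = 9
h_14 = 0·9 + 4·8 + 10·5 + 5·8 = 1
h_15 = 0·1 + 4·9 + 10·8 + 5·5 = 9
h_16 = 0·9 + 4·1 + 10·9 + 5·8 = 2
h_17 = 0·2 + 4·9 + 10·1 + 5·9 = 3
h_18 = 0·3 + 4·2 + 10·9 + 5·1 = 4
h_19 = 0·4 + 4·3 + 10·2 + 5·9 = 0
h_20 = 0·0 + 4·4 + 10·3 + 5·2 = 1
h_21 = 0·1 + 4·0 + 10·4 + 5·3 = 0
h_22 = 0·0 + 4·1 + 10·0 + 5·4 = 2
h_23 = 0·2 + 4·0 + 10·1 + 5·0 = 10
h_24 = 0·10 + 4·2 + 10·0 + 5·1 = 2
h_25 = 0·2 + 4·10 + 10·2 + 5·0 = 5
h_26 = 0·5 + 4·2 + 10·10 + 5·2 = 8
h_27 = 0·8 + 4·5 + 10·2 + 5·10 = 2
h_28 = 0·2 + 4·8 + 10·5 + 5·2 = 4
h_29 = 0·4 + 4·2 + 10·8 + 5·5 = 3
h_30 = 0·3 + 4·4 + 10·2 + 5·8 = 10
h_31 = 0·10 + 4·3 + 10·4 + 5·2 = 7
h_32 = 0·7 + 4·10 + 10·3 + 5·4 = 2
h_33 = 0·2 + 4·7 + 10·10 + 5·3 = 0
h_34 = 0·0 + 4·2 + 10·7 + 5·10 = 7
h_35 = 0·7 + 4·0 + 10·2 + 5·7 = 0
h_36 = 0·0 + 4·7 + 10·0 + 5·2 = 5
h_37 = 0·5 + 4·0 + 10·7 + 5·0 = 4
h_38 = 0·4 + 4·5 + 10·0 + 5·7 = 0
h_39 = 0·0 + 4·4 + 10·5 + 5·0 = 0
h_40 = 0·0 + 4·0 + 10·4 + 5·5 = 10
h_41 = 0·10 + 4·0 + 10·0 + 5·4 = 9
h_42 = 0·9 + 4·10 + 10·0 + 5·0 = 7
h_43 = 0·7 + 4·9 + 10·10 + 5·0 = 4
h_44 = 0·4 + 4·7 + 10·9 + 5·10 = 3
h_45 = 0·3 + 4·4 + 10·7 + 5·9 = 10
h_46 = 0·10 + 4·3 + 10·4 + 5·7 = 10
h_47 = 0·10 + 4·10 + 10·3 + 5·4 = 2
h_48 = 0·2 + 4·10 + 10·10 + 5·3 = 1
h_49 = 0·1 + 4·2 + 10·10 + 5·10 = 4
h_50 = 0·4 + 4·1 + 10·2 + 5·10 = 8
h_51 = 0·8 + 4·4 + 10·1 + 5·2 = 3
h_52 = 0·3 + 4·8 + 10·4 + 5·1 = 0
h_53 = 0·0 + 4·3 + 10·8 + 5·4 = 2
h_54 = 0·2 + 4·0 + 10·3 + 5·8 = 4
h_55 = 0·4 + 4·2 + 10·0 + 5·3 = 1
h_56 = 0·1 + 4·4 + 10·2 + 5·0 = 3
h_57 = 0·3 + 4·1 + 10·4 + 5·2 = 10
h_58 = 0·10 + 4·3 + 10·1 + 5·4 = 9
h_59 = 0·9 + 4·10 + 10·3 + 5·1 = 9
h_60 = 0·9 + 4·9 + 10·10 + 5·3 = 8
h_61 = 0·8 + 4·9 + 10·9 + 5·10 = 0
h_62 = 0·0 + 4·8 + 10·9 + 5·9 = 2
h_63 = 0·2 + 4·0 + 10·8 + 5·9 = 4
h_64 = 0·4 + 4·2 + 10·0 + 5·8 = 4
h_65 = 0·4 + 4·4 + 10·2 + 5·0 = 3
h_66 = 0·3 + 4·4 + 10·4 + 5·2 = 0
h_67 = 0·0 + 4·3 + 10·4 + 5·4 = 6
h_68 = 0·6 + 4·0 + 10·3 + 5·4 = 6
h_69 = 0·6 + 4·6 + 10·0 + 5·3 = 6
h_70 = 0·6 + 4·6 + 10·6 + 5·0 = 7
h_71 = 0·7 + 4·6 + 10·6 + 5·6 = 4
h_72 = 0·4 + 4·7 + 10·6 + 5·6 = 8
h_73 = 0·8 + 4·4 + 10·7 + 5·6 = 6
h_74 = 0·6 + 4·8 + 10·4 + 5·7 = 8
h_75 = 0·8 + 4·6 + 10·8 + 5·4 = 3
h_76 = 0·3 + 4·8 + 10·6 + 5·8 = 0
h_77 = 0·0 + 4·3 + 10·8 + 5·6 = 1
h_78 = 0·1 + 4·0 + 10·3 + 5·8 = 4
h_79 = 0·4 + 4·1 + 10·0 + 5·3 = 8
h_80 = 0·8 + 4·4 + 10·1 + 5·0 = 4
h_81 = 0·4 + 4·8 + 10·4 + 5·1 = 0
h_82 = 0·0 + 4·4 + 10·8 + 5·4 = 6

6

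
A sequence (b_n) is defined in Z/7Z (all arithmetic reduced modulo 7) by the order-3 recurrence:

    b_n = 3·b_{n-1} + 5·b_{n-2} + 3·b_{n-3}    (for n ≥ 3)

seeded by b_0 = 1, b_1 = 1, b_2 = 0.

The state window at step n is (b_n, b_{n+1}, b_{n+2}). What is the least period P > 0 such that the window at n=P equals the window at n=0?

16

n=0: window = (1, 1, 0)
n=1: window = (1, 0, 1)
n=2: window = (0, 1, 6)
n=3: window = (1, 6, 2)
n=4: window = (6, 2, 4)
n=5: window = (2, 4, 5)
n=6: window = (4, 5, 6)
n=7: window = (5, 6, 6)
n=8: window = (6, 6, 0)
n=9: window = (6, 0, 6)
n=10: window = (0, 6, 1)
n=11: window = (6, 1, 5)
n=12: window = (1, 5, 3)
n=13: window = (5, 3, 2)
n=14: window = (3, 2, 1)
n=15: window = (2, 1, 1)
n=16: window = (1, 1, 0)
window at n=16 equals window at n=0 → period = 16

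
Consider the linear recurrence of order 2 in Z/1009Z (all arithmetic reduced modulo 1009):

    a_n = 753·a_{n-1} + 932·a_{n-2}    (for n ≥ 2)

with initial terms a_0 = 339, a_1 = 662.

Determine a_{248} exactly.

875

a_2 = 753·662 + 932·339 = 171
a_3 = 753·171 + 932·662 = 96
a_4 = 753·96 + 932·171 = 599
a_5 = 753·599 + 932·96 = 704
a_6 = 753·704 + 932·599 = 678
a_7 = 753·678 + 932·704 = 258
Continuing the recurrence:
  a_8 = 808;  a_9 = 311;  a_10 = 437;  a_11 = 396;  a_12 = 181;  a_13 = 865
  a_14 = 729;  a_15 = 30;  a_16 = 763;  a_17 = 126;  a_18 = 812;  a_19 = 370
  a_20 = 160;  a_21 = 171;  a_22 = 408;  a_23 = 438;  a_24 = 743;  a_25 = 64
  a_26 = 62;  a_27 = 389;  a_28 = 578;  a_29 = 672;  a_30 = 397;  a_31 = 1001
  a_32 = 740;  a_33 = 868;  a_34 = 305;  a_35 = 380;  a_36 = 315;  a_37 = 81
  a_38 = 414;  a_39 = 787;  a_40 = 738;  a_41 = 705;  a_42 = 818;  a_43 = 665
  a_44 = 862;  a_45 = 553;  a_46 = 921;  a_47 = 127;  a_48 = 498;  a_49 = 966
  a_50 = 914;  a_51 = 388;  a_52 = 815;  a_53 = 617;  a_54 = 264;  a_55 = 942
  a_56 = 860;  a_57 = 925;  a_58 = 689;  a_59 = 605;  a_60 = 930;  a_61 = 882
  a_62 = 253;  a_63 = 506;  a_64 = 315;  a_65 = 469;  a_66 = 977;  a_67 = 331
  a_68 = 466;  a_69 = 513;  a_70 = 284;  a_71 = 803;  a_72 = 598;  a_73 = 1007
  a_74 = 880;  a_75 = 890;  a_76 = 37;  a_77 = 700;  a_78 = 580;  a_79 = 429
  a_80 = 902;  a_81 = 413;  a_82 = 384;  a_83 = 56;  a_84 = 492;  a_85 = 906
  a_86 = 592;  a_87 = 666;  a_88 = 855;  a_89 = 250;  a_90 = 326;  a_91 = 212
  a_92 = 337;  a_93 = 322;  a_94 = 591;  a_95 = 485;  a_96 = 854;  a_97 = 317
  a_98 = 404;  a_99 = 310;  a_100 = 522;  a_101 = 911;  a_102 = 29;  a_103 = 122
  a_104 = 841;  a_105 = 317;  a_106 = 396;  a_107 = 340;  a_108 = 521;  a_109 = 875
  a_110 = 241;  a_111 = 81;  a_112 = 58;  a_113 = 104;  a_114 = 189;  a_115 = 112
  a_116 = 162;  a_117 = 354;  a_118 = 829;  a_119 = 660;  a_120 = 286;  a_121 = 71
  a_122 = 162;  a_123 = 484;  a_124 = 846;  a_125 = 424;  a_126 = 871;  a_127 = 662
  a_128 = 576;  a_129 = 343;  a_130 = 19;  a_131 = 4;  a_132 = 540;  a_133 = 694
  a_134 = 718;  a_135 = 878;  a_136 = 448;  a_137 = 335;  a_138 = 824;  a_139 = 376
  a_140 = 727;  a_141 = 862;  a_142 = 824;  a_143 = 157;  a_144 = 287;  a_145 = 204
  a_146 = 343;  a_147 = 411;  a_148 = 552;  a_149 = 589;  a_150 = 440;  a_151 = 420
  a_152 = 869;  a_153 = 473;  a_154 = 682;  a_155 = 877;  a_156 = 449;  a_157 = 156
  a_158 = 157;  a_159 = 264;  a_160 = 38;  a_161 = 214;  a_162 = 812;  a_163 = 657
  a_164 = 345;  a_165 = 333;  a_166 = 186;  a_167 = 400;  a_168 = 322;  a_169 = 785
  a_170 = 262;  a_171 = 626;  a_172 = 181;  a_173 = 308;  a_174 = 43;  a_175 = 591
  a_176 = 779;  a_177 = 256;  a_178 = 606;  a_179 = 718;  a_180 = 591;  a_181 = 263
  a_182 = 173;  a_183 = 37;  a_184 = 414;  a_185 = 139;  a_186 = 141;  a_187 = 624
  a_188 = 929;  a_189 = 684;  a_190 = 568;  a_191 = 697;  a_192 = 821;  a_193 = 513
  a_194 = 192;  a_195 = 139;  a_196 = 82;  a_197 = 593;  a_198 = 291;  a_199 = 923
  a_200 = 618;  a_201 = 773;  a_202 = 722;  a_203 = 834;  a_204 = 305;  a_205 = 980
  a_206 = 83;  a_207 = 156;  a_208 = 87;  a_209 = 22;  a_210 = 786;  a_211 = 908
  a_212 = 649;  a_213 = 46;  a_214 = 809;  a_215 = 235;  a_216 = 645;  a_217 = 423
  a_218 = 460;  a_219 = 10;  a_220 = 362;  a_221 = 395;  a_222 = 158;  a_223 = 776
  a_224 = 59;  a_225 = 819;  a_226 = 710;  a_227 = 364;  a_228 = 469;  a_229 = 231
  a_230 = 606;  a_231 = 625;  a_232 = 183;  a_233 = 882;  a_234 = 259;  a_235 = 988
  a_236 = 568;  a_237 = 496;  a_238 = 818;  a_239 = 614;  a_240 = 801;  a_241 = 925
  a_242 = 187;  a_243 = 974;  a_244 = 615;  a_245 = 641;  a_246 = 439
a_247 = 753·439 + 932·641 = 708
a_248 = 753·708 + 932·439 = 875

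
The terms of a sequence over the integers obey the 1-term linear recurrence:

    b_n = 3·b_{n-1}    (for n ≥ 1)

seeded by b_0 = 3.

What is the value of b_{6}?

2187

b_1 = 3·3 = 9
b_2 = 3·9 = 27
b_3 = 3·27 = 81
b_4 = 3·81 = 243
b_5 = 3·243 = 729
b_6 = 3·729 = 2187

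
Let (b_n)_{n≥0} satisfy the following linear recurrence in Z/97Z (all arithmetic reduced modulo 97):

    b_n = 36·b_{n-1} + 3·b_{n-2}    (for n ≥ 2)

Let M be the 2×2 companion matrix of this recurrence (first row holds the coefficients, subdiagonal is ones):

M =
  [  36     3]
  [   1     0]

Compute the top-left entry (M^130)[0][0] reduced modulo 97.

(M^130)[0][0] is the top entry after applying M 130 times to the unit state (1, 0). Equivalently it is h_{131} for the auxiliary sequence (h_n) obeying the same recurrence with h_1 = 1 and h_i = 0 for 0 ≤ i < 1:
h_2 = 36·1 + 3·0 = 36
h_3 = 36·36 + 3·1 = 38
h_4 = 36·38 + 3·36 = 21
h_5 = 36·21 + 3·38 = 94
h_6 = 36·94 + 3·21 = 52
h_7 = 36·52 + 3·94 = 20
h_8 = 36·20 + 3·52 = 3
h_9 = 36·3 + 3·20 = 71
h_10 = 36·71 + 3·3 = 43
h_11 = 36·43 + 3·71 = 15
h_12 = 36·15 + 3·43 = 87
h_13 = 36·87 + 3·15 = 73
h_14 = 36·73 + 3·87 = 76
h_15 = 36·76 + 3·73 = 45
h_16 = 36·45 + 3·76 = 5
h_17 = 36·5 + 3·45 = 24
h_18 = 36·24 + 3·5 = 6
h_19 = 36·6 + 3·24 = 94
h_20 = 36·94 + 3·6 = 7
h_21 = 36·7 + 3·94 = 49
h_22 = 36·49 + 3·7 = 39
h_23 = 36·39 + 3·49 = 96
h_24 = 36·96 + 3·39 = 81
h_25 = 36·81 + 3·96 = 3
h_26 = 36·3 + 3·81 = 60
h_27 = 36·60 + 3·3 = 35
h_28 = 36·35 + 3·60 = 82
h_29 = 36·82 + 3·35 = 50
h_30 = 36·50 + 3·82 = 9
h_31 = 36·9 + 3·50 = 86
h_32 = 36·86 + 3·9 = 19
h_33 = 36·19 + 3·86 = 69
h_34 = 36·69 + 3·19 = 19
h_35 = 36·19 + 3·69 = 18
h_36 = 36·18 + 3·19 = 26
h_37 = 36·26 + 3·18 = 20
h_38 = 36·20 + 3·26 = 22
h_39 = 36·22 + 3·20 = 76
h_40 = 36·76 + 3·22 = 86
h_41 = 36·86 + 3·76 = 26
h_42 = 36·26 + 3·86 = 30
h_43 = 36·30 + 3·26 = 91
h_44 = 36·91 + 3·30 = 68
h_45 = 36·68 + 3·91 = 5
h_46 = 36·5 + 3·68 = 93
h_47 = 36·93 + 3·5 = 65
h_48 = 36·65 + 3·93 = 0
h_49 = 36·0 + 3·65 = 1
(h_48, h_49) = (0, 1) = (h_0, h_1), so the sequence has period 48.
131 ≡ 35 (mod 48), hence h_131 = h_35 = 18.

18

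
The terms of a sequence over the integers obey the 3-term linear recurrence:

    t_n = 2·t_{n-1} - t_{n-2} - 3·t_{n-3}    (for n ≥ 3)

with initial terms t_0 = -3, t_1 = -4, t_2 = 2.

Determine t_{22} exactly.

3202892

t_3 = 2·2 + -1·-4 + -3·-3 = 17
t_4 = 2·17 + -1·2 + -3·-4 = 44
t_5 = 2·44 + -1·17 + -3·2 = 65
t_6 = 2·65 + -1·44 + -3·17 = 35
t_7 = 2·35 + -1·65 + -3·44 = -127
t_8 = 2·-127 + -1·35 + -3·65 = -484
t_9 = 2·-484 + -1·-127 + -3·35 = -946
t_10 = 2·-946 + -1·-484 + -3·-127 = -1027
t_11 = 2·-1027 + -1·-946 + -3·-484 = 344
t_12 = 2·344 + -1·-1027 + -3·-946 = 4553
t_13 = 2·4553 + -1·344 + -3·-1027 = 11843
t_14 = 2·11843 + -1·4553 + -3·344 = 18101
t_15 = 2·18101 + -1·11843 + -3·4553 = 10700
t_16 = 2·10700 + -1·18101 + -3·11843 = -32230
t_17 = 2·-32230 + -1·10700 + -3·18101 = -129463
t_18 = 2·-129463 + -1·-32230 + -3·10700 = -258796
t_19 = 2·-258796 + -1·-129463 + -3·-32230 = -291439
t_20 = 2·-291439 + -1·-258796 + -3·-129463 = 64307
t_21 = 2·64307 + -1·-291439 + -3·-258796 = 1196441
t_22 = 2·1196441 + -1·64307 + -3·-291439 = 3202892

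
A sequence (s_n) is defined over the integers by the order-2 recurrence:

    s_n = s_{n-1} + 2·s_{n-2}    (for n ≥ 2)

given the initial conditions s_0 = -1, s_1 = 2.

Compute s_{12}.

1364

s_2 = 1·2 + 2·-1 = 0
s_3 = 1·0 + 2·2 = 4
s_4 = 1·4 + 2·0 = 4
s_5 = 1·4 + 2·4 = 12
s_6 = 1·12 + 2·4 = 20
s_7 = 1·20 + 2·12 = 44
s_8 = 1·44 + 2·20 = 84
s_9 = 1·84 + 2·44 = 172
s_10 = 1·172 + 2·84 = 340
s_11 = 1·340 + 2·172 = 684
s_12 = 1·684 + 2·340 = 1364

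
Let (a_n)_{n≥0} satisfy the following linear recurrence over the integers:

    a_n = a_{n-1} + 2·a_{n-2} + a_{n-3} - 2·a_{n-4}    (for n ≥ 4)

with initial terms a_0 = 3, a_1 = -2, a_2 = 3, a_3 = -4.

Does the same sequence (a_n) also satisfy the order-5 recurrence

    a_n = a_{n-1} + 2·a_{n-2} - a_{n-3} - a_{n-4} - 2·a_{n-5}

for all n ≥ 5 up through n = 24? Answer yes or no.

no

Terms a_0..a_24: 3, -2, 3, -4, -6, -7, -29, -41, -94, -191, -362, -756, -1483, -2975, -5973, -11894, -23849, -47660, -95306, -190687, -381261, -762621, -1525218, -3050347, -6100882
n=5: candidate gives -21, actual a_5 = -7 ✗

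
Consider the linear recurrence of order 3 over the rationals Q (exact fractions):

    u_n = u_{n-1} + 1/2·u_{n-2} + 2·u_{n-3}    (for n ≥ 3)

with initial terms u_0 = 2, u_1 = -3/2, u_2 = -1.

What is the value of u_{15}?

-51989/256

u_3 = 1·-1 + 1/2·-3/2 + 2·2 = 9/4
u_4 = 1·9/4 + 1/2·-1 + 2·-3/2 = -5/4
u_5 = 1·-5/4 + 1/2·9/4 + 2·-1 = -17/8
u_6 = 1·-17/8 + 1/2·-5/4 + 2·9/4 = 7/4
u_7 = 1·7/4 + 1/2·-17/8 + 2·-5/4 = -29/16
u_8 = 1·-29/16 + 1/2·7/4 + 2·-17/8 = -83/16
u_9 = 1·-83/16 + 1/2·-29/16 + 2·7/4 = -83/32
u_10 = 1·-83/32 + 1/2·-83/16 + 2·-29/16 = -141/16
u_11 = 1·-141/16 + 1/2·-83/32 + 2·-83/16 = -1311/64
u_12 = 1·-1311/64 + 1/2·-141/16 + 2·-83/32 = -1925/64
u_13 = 1·-1925/64 + 1/2·-1311/64 + 2·-141/16 = -7417/128
u_14 = 1·-7417/128 + 1/2·-1925/64 + 2·-1311/64 = -7293/64
u_15 = 1·-7293/64 + 1/2·-7417/128 + 2·-1925/64 = -51989/256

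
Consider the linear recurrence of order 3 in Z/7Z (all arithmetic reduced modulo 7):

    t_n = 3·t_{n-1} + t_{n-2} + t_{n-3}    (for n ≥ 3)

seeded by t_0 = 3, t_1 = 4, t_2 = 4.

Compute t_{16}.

6

t_3 = 3·4 + 1·4 + 1·3 = 5
t_4 = 3·5 + 1·4 + 1·4 = 2
t_5 = 3·2 + 1·5 + 1·4 = 1
t_6 = 3·1 + 1·2 + 1·5 = 3
t_7 = 3·3 + 1·1 + 1·2 = 5
t_8 = 3·5 + 1·3 + 1·1 = 5
t_9 = 3·5 + 1·5 + 1·3 = 2
t_10 = 3·2 + 1·5 + 1·5 = 2
t_11 = 3·2 + 1·2 + 1·5 = 6
t_12 = 3·6 + 1·2 + 1·2 = 1
t_13 = 3·1 + 1·6 + 1·2 = 4
t_14 = 3·4 + 1·1 + 1·6 = 5
t_15 = 3·5 + 1·4 + 1·1 = 6
t_16 = 3·6 + 1·5 + 1·4 = 6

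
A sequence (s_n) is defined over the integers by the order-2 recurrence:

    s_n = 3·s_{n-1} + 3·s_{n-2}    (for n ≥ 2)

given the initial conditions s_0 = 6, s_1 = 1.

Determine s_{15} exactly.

s_2 = 3·1 + 3·6 = 21
s_3 = 3·21 + 3·1 = 66
s_4 = 3·66 + 3·21 = 261
s_5 = 3·261 + 3·66 = 981
s_6 = 3·981 + 3·261 = 3726
s_7 = 3·3726 + 3·981 = 14121
s_8 = 3·14121 + 3·3726 = 53541
s_9 = 3·53541 + 3·14121 = 202986
s_10 = 3·202986 + 3·53541 = 769581
s_11 = 3·769581 + 3·202986 = 2917701
s_12 = 3·2917701 + 3·769581 = 11061846
s_13 = 3·11061846 + 3·2917701 = 41938641
s_14 = 3·41938641 + 3·11061846 = 159001461
s_15 = 3·159001461 + 3·41938641 = 602820306

602820306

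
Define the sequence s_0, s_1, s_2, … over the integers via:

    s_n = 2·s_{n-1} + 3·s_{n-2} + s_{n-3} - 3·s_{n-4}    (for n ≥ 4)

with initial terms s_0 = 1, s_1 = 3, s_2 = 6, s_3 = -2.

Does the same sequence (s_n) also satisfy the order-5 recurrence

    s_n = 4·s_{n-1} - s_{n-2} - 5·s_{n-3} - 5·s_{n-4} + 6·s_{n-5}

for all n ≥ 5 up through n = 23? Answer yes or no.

yes

Terms s_0..s_23: 1, 3, 6, -2, 14, 19, 60, 197, 551, 1696, 5062, 15172, 45573, 136636, 409977, 1229919, 3689686, 11069198, 33207442, 99622407, 298867280, 896601629, 2689805179, 8069415304
n=5: candidate gives 19, actual s_5 = 19 ✓
n=6: candidate gives 60, actual s_6 = 60 ✓
n=7: candidate gives 197, actual s_7 = 197 ✓
n=8: candidate gives 551, actual s_8 = 551 ✓
n=9: candidate gives 1696, actual s_9 = 1696 ✓
n=10: candidate gives 5062, actual s_10 = 5062 ✓
n=11: candidate gives 15172, actual s_11 = 15172 ✓
n=12: candidate gives 45573, actual s_12 = 45573 ✓
n=13: candidate gives 136636, actual s_13 = 136636 ✓
n=14: candidate gives 409977, actual s_14 = 409977 ✓
n=15: candidate gives 1229919, actual s_15 = 1229919 ✓
n=16: candidate gives 3689686, actual s_16 = 3689686 ✓
n=17: candidate gives 11069198, actual s_17 = 11069198 ✓
n=18: candidate gives 33207442, actual s_18 = 33207442 ✓
n=19: candidate gives 99622407, actual s_19 = 99622407 ✓
n=20: candidate gives 298867280, actual s_20 = 298867280 ✓
n=21: candidate gives 896601629, actual s_21 = 896601629 ✓
n=22: candidate gives 2689805179, actual s_22 = 2689805179 ✓
n=23: candidate gives 8069415304, actual s_23 = 8069415304 ✓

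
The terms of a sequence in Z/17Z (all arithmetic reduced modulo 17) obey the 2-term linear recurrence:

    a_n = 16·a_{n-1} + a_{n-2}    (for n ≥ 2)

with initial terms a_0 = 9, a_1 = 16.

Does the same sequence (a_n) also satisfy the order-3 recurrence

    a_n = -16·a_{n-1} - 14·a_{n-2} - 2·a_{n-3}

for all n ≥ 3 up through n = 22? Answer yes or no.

yes

Terms a_0..a_22: 9, 16, 10, 6, 4, 2, 2, 0, 2, 15, 4, 11, 10, 1, 9, 9, 0, 9, 8, 1, 7, 11, 13
n=3: candidate gives 6, actual a_3 = 6 ✓
n=4: candidate gives 4, actual a_4 = 4 ✓
n=5: candidate gives 2, actual a_5 = 2 ✓
n=6: candidate gives 2, actual a_6 = 2 ✓
n=7: candidate gives 0, actual a_7 = 0 ✓
n=8: candidate gives 2, actual a_8 = 2 ✓
n=9: candidate gives 15, actual a_9 = 15 ✓
n=10: candidate gives 4, actual a_10 = 4 ✓
n=11: candidate gives 11, actual a_11 = 11 ✓
n=12: candidate gives 10, actual a_12 = 10 ✓
n=13: candidate gives 1, actual a_13 = 1 ✓
n=14: candidate gives 9, actual a_14 = 9 ✓
n=15: candidate gives 9, actual a_15 = 9 ✓
n=16: candidate gives 0, actual a_16 = 0 ✓
n=17: candidate gives 9, actual a_17 = 9 ✓
n=18: candidate gives 8, actual a_18 = 8 ✓
n=19: candidate gives 1, actual a_19 = 1 ✓
n=20: candidate gives 7, actual a_20 = 7 ✓
n=21: candidate gives 11, actual a_21 = 11 ✓
n=22: candidate gives 13, actual a_22 = 13 ✓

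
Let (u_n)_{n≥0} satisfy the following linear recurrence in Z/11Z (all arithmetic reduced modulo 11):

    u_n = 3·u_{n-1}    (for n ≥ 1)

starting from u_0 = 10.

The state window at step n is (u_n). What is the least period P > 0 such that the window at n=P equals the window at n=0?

5

n=0: window = (10)
n=1: window = (8)
n=2: window = (2)
n=3: window = (6)
n=4: window = (7)
n=5: window = (10)
window at n=5 equals window at n=0 → period = 5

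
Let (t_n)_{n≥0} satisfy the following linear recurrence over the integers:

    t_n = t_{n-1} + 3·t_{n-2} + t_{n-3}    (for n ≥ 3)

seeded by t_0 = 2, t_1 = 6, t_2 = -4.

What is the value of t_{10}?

3692

t_3 = 1·-4 + 3·6 + 1·2 = 16
t_4 = 1·16 + 3·-4 + 1·6 = 10
t_5 = 1·10 + 3·16 + 1·-4 = 54
t_6 = 1·54 + 3·10 + 1·16 = 100
t_7 = 1·100 + 3·54 + 1·10 = 272
t_8 = 1·272 + 3·100 + 1·54 = 626
t_9 = 1·626 + 3·272 + 1·100 = 1542
t_10 = 1·1542 + 3·626 + 1·272 = 3692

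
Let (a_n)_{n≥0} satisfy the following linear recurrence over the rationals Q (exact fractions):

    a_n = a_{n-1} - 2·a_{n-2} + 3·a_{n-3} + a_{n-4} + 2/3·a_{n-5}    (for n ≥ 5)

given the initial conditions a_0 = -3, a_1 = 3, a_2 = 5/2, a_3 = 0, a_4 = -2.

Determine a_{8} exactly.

-89/6

a_5 = 1·-2 + -2·0 + 3·5/2 + 1·3 + 2/3·-3 = 13/2
a_6 = 1·13/2 + -2·-2 + 3·0 + 1·5/2 + 2/3·3 = 15
a_7 = 1·15 + -2·13/2 + 3·-2 + 1·0 + 2/3·5/2 = -7/3
a_8 = 1·-7/3 + -2·15 + 3·13/2 + 1·-2 + 2/3·0 = -89/6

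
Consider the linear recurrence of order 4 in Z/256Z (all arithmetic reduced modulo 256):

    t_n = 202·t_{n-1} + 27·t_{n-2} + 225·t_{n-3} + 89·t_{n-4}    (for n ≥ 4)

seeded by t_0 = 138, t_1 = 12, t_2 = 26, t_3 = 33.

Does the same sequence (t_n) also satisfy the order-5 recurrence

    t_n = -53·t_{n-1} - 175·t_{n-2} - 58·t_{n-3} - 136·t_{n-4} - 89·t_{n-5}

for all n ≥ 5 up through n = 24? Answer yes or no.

yes

Terms t_0..t_24: 138, 12, 26, 33, 78, 13, 135, 236, 0, 16, 251, 202, 237, 123, 218, 132, 166, 69, 194, 37, 3, 196, 240, 140, 23
n=5: candidate gives 13, actual t_5 = 13 ✓
n=6: candidate gives 135, actual t_6 = 135 ✓
n=7: candidate gives 236, actual t_7 = 236 ✓
n=8: candidate gives 0, actual t_8 = 0 ✓
n=9: candidate gives 16, actual t_9 = 16 ✓
n=10: candidate gives 251, actual t_10 = 251 ✓
n=11: candidate gives 202, actual t_11 = 202 ✓
n=12: candidate gives 237, actual t_12 = 237 ✓
n=13: candidate gives 123, actual t_13 = 123 ✓
n=14: candidate gives 218, actual t_14 = 218 ✓
n=15: candidate gives 132, actual t_15 = 132 ✓
n=16: candidate gives 166, actual t_16 = 166 ✓
n=17: candidate gives 69, actual t_17 = 69 ✓
n=18: candidate gives 194, actual t_18 = 194 ✓
n=19: candidate gives 37, actual t_19 = 37 ✓
n=20: candidate gives 3, actual t_20 = 3 ✓
n=21: candidate gives 196, actual t_21 = 196 ✓
n=22: candidate gives 240, actual t_22 = 240 ✓
n=23: candidate gives 140, actual t_23 = 140 ✓
n=24: candidate gives 23, actual t_24 = 23 ✓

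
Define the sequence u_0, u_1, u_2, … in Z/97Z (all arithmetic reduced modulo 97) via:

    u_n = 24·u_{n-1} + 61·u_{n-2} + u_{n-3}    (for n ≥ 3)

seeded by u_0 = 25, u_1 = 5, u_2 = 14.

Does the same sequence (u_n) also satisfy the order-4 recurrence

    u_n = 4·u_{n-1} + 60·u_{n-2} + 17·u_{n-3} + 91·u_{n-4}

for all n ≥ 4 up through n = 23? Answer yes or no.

Terms u_0..u_23: 25, 5, 14, 84, 62, 30, 27, 18, 72, 40, 35, 54, 76, 12, 31, 0, 60, 16, 67, 25, 47, 4, 78, 29
n=4: candidate gives 44, actual u_4 = 62 ✗

no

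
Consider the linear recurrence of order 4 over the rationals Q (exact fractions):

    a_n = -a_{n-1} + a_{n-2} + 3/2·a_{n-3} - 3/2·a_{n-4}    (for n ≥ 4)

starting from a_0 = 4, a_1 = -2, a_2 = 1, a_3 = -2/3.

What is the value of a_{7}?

a_4 = -1·-2/3 + 1·1 + 3/2·-2 + -3/2·4 = -22/3
a_5 = -1·-22/3 + 1·-2/3 + 3/2·1 + -3/2·-2 = 67/6
a_6 = -1·67/6 + 1·-22/3 + 3/2·-2/3 + -3/2·1 = -21
a_7 = -1·-21 + 1·67/6 + 3/2·-22/3 + -3/2·-2/3 = 133/6

133/6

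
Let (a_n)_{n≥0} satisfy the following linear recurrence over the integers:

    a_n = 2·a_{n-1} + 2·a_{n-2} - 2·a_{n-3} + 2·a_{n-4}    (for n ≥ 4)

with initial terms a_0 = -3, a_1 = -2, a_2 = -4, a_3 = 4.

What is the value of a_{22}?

a_4 = 2·4 + 2·-4 + -2·-2 + 2·-3 = -2
a_5 = 2·-2 + 2·4 + -2·-4 + 2·-2 = 8
a_6 = 2·8 + 2·-2 + -2·4 + 2·-4 = -4
a_7 = 2·-4 + 2·8 + -2·-2 + 2·4 = 20
a_8 = 2·20 + 2·-4 + -2·8 + 2·-2 = 12
a_9 = 2·12 + 2·20 + -2·-4 + 2·8 = 88
a_10 = 2·88 + 2·12 + -2·20 + 2·-4 = 152
a_11 = 2·152 + 2·88 + -2·12 + 2·20 = 496
a_12 = 2·496 + 2·152 + -2·88 + 2·12 = 1144
a_13 = 2·1144 + 2·496 + -2·152 + 2·88 = 3152
a_14 = 2·3152 + 2·1144 + -2·496 + 2·152 = 7904
a_15 = 2·7904 + 2·3152 + -2·1144 + 2·496 = 20816
a_16 = 2·20816 + 2·7904 + -2·3152 + 2·1144 = 53424
a_17 = 2·53424 + 2·20816 + -2·7904 + 2·3152 = 138976
a_18 = 2·138976 + 2·53424 + -2·20816 + 2·7904 = 358976
a_19 = 2·358976 + 2·138976 + -2·53424 + 2·20816 = 930688
a_20 = 2·930688 + 2·358976 + -2·138976 + 2·53424 = 2408224
a_21 = 2·2408224 + 2·930688 + -2·358976 + 2·138976 = 6237824
a_22 = 2·6237824 + 2·2408224 + -2·930688 + 2·358976 = 16148672

16148672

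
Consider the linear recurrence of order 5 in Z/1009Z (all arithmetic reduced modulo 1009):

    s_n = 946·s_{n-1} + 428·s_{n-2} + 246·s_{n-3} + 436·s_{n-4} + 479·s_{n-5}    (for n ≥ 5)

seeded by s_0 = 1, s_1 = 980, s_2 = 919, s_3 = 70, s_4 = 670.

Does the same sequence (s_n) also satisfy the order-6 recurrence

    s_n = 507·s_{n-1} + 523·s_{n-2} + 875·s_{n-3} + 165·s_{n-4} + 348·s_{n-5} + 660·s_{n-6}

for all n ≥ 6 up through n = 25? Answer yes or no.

no

Terms s_0..s_25: 1, 980, 919, 70, 670, 868, 419, 909, 348, 149, 50, 631, 40, 950, 840, 682, 185, 33, 659, 430, 442, 558, 920, 672, 463, 394
n=6: candidate gives 74, actual s_6 = 419 ✗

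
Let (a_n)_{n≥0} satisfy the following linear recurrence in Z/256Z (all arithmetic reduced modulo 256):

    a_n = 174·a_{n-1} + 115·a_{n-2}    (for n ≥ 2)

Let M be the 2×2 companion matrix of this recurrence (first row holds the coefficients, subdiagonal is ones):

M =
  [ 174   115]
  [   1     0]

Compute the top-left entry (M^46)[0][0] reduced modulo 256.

11

(M^46)[0][0] is the top entry after applying M 46 times to the unit state (1, 0). Equivalently it is h_{47} for the auxiliary sequence (h_n) obeying the same recurrence with h_1 = 1 and h_i = 0 for 0 ≤ i < 1:
h_2 = 174·1 + 115·0 = 174
h_3 = 174·174 + 115·1 = 183
h_4 = 174·183 + 115·174 = 140
h_5 = 174·140 + 115·183 = 93
h_6 = 174·93 + 115·140 = 26
h_7 = 174·26 + 115·93 = 115
h_8 = 174·115 + 115·26 = 216
h_9 = 174·216 + 115·115 = 121
h_10 = 174·121 + 115·216 = 70
h_11 = 174·70 + 115·121 = 239
h_12 = 174·239 + 115·70 = 228
h_13 = 174·228 + 115·239 = 85
h_14 = 174·85 + 115·228 = 50
h_15 = 174·50 + 115·85 = 43
h_16 = 174·43 + 115·50 = 176
h_17 = 174·176 + 115·43 = 241
h_18 = 174·241 + 115·176 = 222
h_19 = 174·222 + 115·241 = 39
h_20 = 174·39 + 115·222 = 60
h_21 = 174·60 + 115·39 = 77
h_22 = 174·77 + 115·60 = 74
h_23 = 174·74 + 115·77 = 227
h_24 = 174·227 + 115·74 = 136
h_25 = 174·136 + 115·227 = 105
h_26 = 174·105 + 115·136 = 118
h_27 = 174·118 + 115·105 = 95
h_28 = 174·95 + 115·118 = 148
h_29 = 174·148 + 115·95 = 69
h_30 = 174·69 + 115·148 = 98
h_31 = 174·98 + 115·69 = 155
h_32 = 174·155 + 115·98 = 96
h_33 = 174·96 + 115·155 = 225
h_34 = 174·225 + 115·96 = 14
h_35 = 174·14 + 115·225 = 151
h_36 = 174·151 + 115·14 = 236
h_37 = 174·236 + 115·151 = 61
h_38 = 174·61 + 115·236 = 122
h_39 = 174·122 + 115·61 = 83
h_40 = 174·83 + 115·122 = 56
h_41 = 174·56 + 115·83 = 89
h_42 = 174·89 + 115·56 = 166
h_43 = 174·166 + 115·89 = 207
h_44 = 174·207 + 115·166 = 68
h_45 = 174·68 + 115·207 = 53
h_46 = 174·53 + 115·68 = 146
h_47 = 174·146 + 115·53 = 11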